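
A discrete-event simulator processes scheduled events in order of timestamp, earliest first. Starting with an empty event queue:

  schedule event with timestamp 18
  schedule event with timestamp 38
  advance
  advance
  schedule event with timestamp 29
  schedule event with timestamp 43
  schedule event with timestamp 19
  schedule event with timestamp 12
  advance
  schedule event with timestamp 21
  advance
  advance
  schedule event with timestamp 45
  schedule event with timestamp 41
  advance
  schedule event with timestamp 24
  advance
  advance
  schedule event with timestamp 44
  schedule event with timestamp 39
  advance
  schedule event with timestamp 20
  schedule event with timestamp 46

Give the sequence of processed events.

18, 38, 12, 19, 21, 29, 24, 41, 39

insert 18 → {18}
insert 38 → {18, 38}
advance → 18; now {38}
advance → 38; now {}
insert 29 → {29}
insert 43 → {29, 43}
insert 19 → {19, 29, 43}
insert 12 → {12, 19, 29, 43}
advance → 12; now {19, 29, 43}
insert 21 → {19, 21, 29, 43}
advance → 19; now {21, 29, 43}
advance → 21; now {29, 43}
insert 45 → {29, 43, 45}
insert 41 → {29, 41, 43, 45}
advance → 29; now {41, 43, 45}
insert 24 → {24, 41, 43, 45}
advance → 24; now {41, 43, 45}
advance → 41; now {43, 45}
insert 44 → {43, 44, 45}
insert 39 → {39, 43, 44, 45}
advance → 39; now {43, 44, 45}
insert 20 → {20, 43, 44, 45}
insert 46 → {20, 43, 44, 45, 46}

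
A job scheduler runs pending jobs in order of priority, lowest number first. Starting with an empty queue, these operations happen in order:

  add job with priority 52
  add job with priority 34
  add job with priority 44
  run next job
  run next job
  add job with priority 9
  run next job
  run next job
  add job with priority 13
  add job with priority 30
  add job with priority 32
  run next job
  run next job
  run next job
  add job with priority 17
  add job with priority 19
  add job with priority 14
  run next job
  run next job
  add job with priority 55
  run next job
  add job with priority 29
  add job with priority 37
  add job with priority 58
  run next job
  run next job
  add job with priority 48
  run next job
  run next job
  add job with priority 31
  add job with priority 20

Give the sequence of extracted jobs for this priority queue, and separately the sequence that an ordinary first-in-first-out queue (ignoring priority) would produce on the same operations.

priority queue: [34, 44, 9, 52, 13, 30, 32, 14, 17, 19, 29, 37, 48, 55]; FIFO queue: 52, 34, 44, 9, 13, 30, 32, 17, 19, 14, 55, 29, 37, 58

insert 52 → {52}
insert 34 → {34, 52}
insert 44 → {34, 44, 52}
run next job → 34; now {44, 52}
run next job → 44; now {52}
insert 9 → {9, 52}
run next job → 9; now {52}
run next job → 52; now {}
insert 13 → {13}
insert 30 → {13, 30}
insert 32 → {13, 30, 32}
run next job → 13; now {30, 32}
run next job → 30; now {32}
run next job → 32; now {}
insert 17 → {17}
insert 19 → {17, 19}
insert 14 → {14, 17, 19}
run next job → 14; now {17, 19}
run next job → 17; now {19}
insert 55 → {19, 55}
run next job → 19; now {55}
insert 29 → {29, 55}
insert 37 → {29, 37, 55}
insert 58 → {29, 37, 55, 58}
run next job → 29; now {37, 55, 58}
run next job → 37; now {55, 58}
insert 48 → {48, 55, 58}
run next job → 48; now {55, 58}
run next job → 55; now {58}
insert 31 → {31, 58}
insert 20 → {20, 31, 58}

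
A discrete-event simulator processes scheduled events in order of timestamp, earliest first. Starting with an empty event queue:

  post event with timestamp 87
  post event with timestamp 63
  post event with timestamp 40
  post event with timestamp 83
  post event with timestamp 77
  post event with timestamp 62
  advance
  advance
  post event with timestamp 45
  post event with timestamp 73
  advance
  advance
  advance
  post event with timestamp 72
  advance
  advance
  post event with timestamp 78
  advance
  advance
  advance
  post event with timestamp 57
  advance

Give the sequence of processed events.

insert 87 → {87}
insert 63 → {63, 87}
insert 40 → {40, 63, 87}
insert 83 → {40, 63, 83, 87}
insert 77 → {40, 63, 77, 83, 87}
insert 62 → {40, 62, 63, 77, 83, 87}
advance → 40; now {62, 63, 77, 83, 87}
advance → 62; now {63, 77, 83, 87}
insert 45 → {45, 63, 77, 83, 87}
insert 73 → {45, 63, 73, 77, 83, 87}
advance → 45; now {63, 73, 77, 83, 87}
advance → 63; now {73, 77, 83, 87}
advance → 73; now {77, 83, 87}
insert 72 → {72, 77, 83, 87}
advance → 72; now {77, 83, 87}
advance → 77; now {83, 87}
insert 78 → {78, 83, 87}
advance → 78; now {83, 87}
advance → 83; now {87}
advance → 87; now {}
insert 57 → {57}
advance → 57; now {}

40, 62, 45, 63, 73, 72, 77, 78, 83, 87, 57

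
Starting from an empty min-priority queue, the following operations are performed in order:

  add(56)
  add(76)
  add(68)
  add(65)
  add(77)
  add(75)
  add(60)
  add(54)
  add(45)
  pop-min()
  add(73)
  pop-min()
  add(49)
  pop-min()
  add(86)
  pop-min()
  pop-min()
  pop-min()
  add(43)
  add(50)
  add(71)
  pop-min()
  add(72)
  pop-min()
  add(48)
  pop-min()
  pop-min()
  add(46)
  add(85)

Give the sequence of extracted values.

insert 56 → {56}
insert 76 → {56, 76}
insert 68 → {56, 68, 76}
insert 65 → {56, 65, 68, 76}
insert 77 → {56, 65, 68, 76, 77}
insert 75 → {56, 65, 68, 75, 76, 77}
insert 60 → {56, 60, 65, 68, 75, 76, 77}
insert 54 → {54, 56, 60, 65, 68, 75, 76, 77}
insert 45 → {45, 54, 56, 60, 65, 68, 75, 76, 77}
pop-min → 45; now {54, 56, 60, 65, 68, 75, 76, 77}
insert 73 → {54, 56, 60, 65, 68, 73, 75, 76, 77}
pop-min → 54; now {56, 60, 65, 68, 73, 75, 76, 77}
insert 49 → {49, 56, 60, 65, 68, 73, 75, 76, 77}
pop-min → 49; now {56, 60, 65, 68, 73, 75, 76, 77}
insert 86 → {56, 60, 65, 68, 73, 75, 76, 77, 86}
pop-min → 56; now {60, 65, 68, 73, 75, 76, 77, 86}
pop-min → 60; now {65, 68, 73, 75, 76, 77, 86}
pop-min → 65; now {68, 73, 75, 76, 77, 86}
insert 43 → {43, 68, 73, 75, 76, 77, 86}
insert 50 → {43, 50, 68, 73, 75, 76, 77, 86}
insert 71 → {43, 50, 68, 71, 73, 75, 76, 77, 86}
pop-min → 43; now {50, 68, 71, 73, 75, 76, 77, 86}
insert 72 → {50, 68, 71, 72, 73, 75, 76, 77, 86}
pop-min → 50; now {68, 71, 72, 73, 75, 76, 77, 86}
insert 48 → {48, 68, 71, 72, 73, 75, 76, 77, 86}
pop-min → 48; now {68, 71, 72, 73, 75, 76, 77, 86}
pop-min → 68; now {71, 72, 73, 75, 76, 77, 86}
insert 46 → {46, 71, 72, 73, 75, 76, 77, 86}
insert 85 → {46, 71, 72, 73, 75, 76, 77, 85, 86}

[45, 54, 49, 56, 60, 65, 43, 50, 48, 68]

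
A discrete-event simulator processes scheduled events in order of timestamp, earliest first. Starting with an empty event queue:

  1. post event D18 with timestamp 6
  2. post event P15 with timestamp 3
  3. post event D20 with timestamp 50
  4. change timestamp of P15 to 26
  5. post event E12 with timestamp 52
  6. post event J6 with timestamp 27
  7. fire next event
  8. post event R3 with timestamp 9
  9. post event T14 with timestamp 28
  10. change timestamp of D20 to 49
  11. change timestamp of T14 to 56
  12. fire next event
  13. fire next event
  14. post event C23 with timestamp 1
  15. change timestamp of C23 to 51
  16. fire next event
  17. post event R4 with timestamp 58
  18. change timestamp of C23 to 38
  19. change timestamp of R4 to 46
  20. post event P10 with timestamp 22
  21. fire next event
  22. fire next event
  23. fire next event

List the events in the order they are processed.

add D18 (timestamp 6) → {D18:6}
add P15 (timestamp 3) → {P15:3, D18:6}
add D20 (timestamp 50) → {P15:3, D18:6, D20:50}
update P15 to timestamp 26 → {D18:6, P15:26, D20:50}
add E12 (timestamp 52) → {D18:6, P15:26, D20:50, E12:52}
add J6 (timestamp 27) → {D18:6, P15:26, J6:27, D20:50, E12:52}
fire next event → D18; now {P15:26, J6:27, D20:50, E12:52}
add R3 (timestamp 9) → {R3:9, P15:26, J6:27, D20:50, E12:52}
add T14 (timestamp 28) → {R3:9, P15:26, J6:27, T14:28, D20:50, E12:52}
update D20 to timestamp 49 → {R3:9, P15:26, J6:27, T14:28, D20:49, E12:52}
update T14 to timestamp 56 → {R3:9, P15:26, J6:27, D20:49, E12:52, T14:56}
fire next event → R3; now {P15:26, J6:27, D20:49, E12:52, T14:56}
fire next event → P15; now {J6:27, D20:49, E12:52, T14:56}
add C23 (timestamp 1) → {C23:1, J6:27, D20:49, E12:52, T14:56}
update C23 to timestamp 51 → {J6:27, D20:49, C23:51, E12:52, T14:56}
fire next event → J6; now {D20:49, C23:51, E12:52, T14:56}
add R4 (timestamp 58) → {D20:49, C23:51, E12:52, T14:56, R4:58}
update C23 to timestamp 38 → {C23:38, D20:49, E12:52, T14:56, R4:58}
update R4 to timestamp 46 → {C23:38, R4:46, D20:49, E12:52, T14:56}
add P10 (timestamp 22) → {P10:22, C23:38, R4:46, D20:49, E12:52, T14:56}
fire next event → P10; now {C23:38, R4:46, D20:49, E12:52, T14:56}
fire next event → C23; now {R4:46, D20:49, E12:52, T14:56}
fire next event → R4; now {D20:49, E12:52, T14:56}

D18 → R3 → P15 → J6 → P10 → C23 → R4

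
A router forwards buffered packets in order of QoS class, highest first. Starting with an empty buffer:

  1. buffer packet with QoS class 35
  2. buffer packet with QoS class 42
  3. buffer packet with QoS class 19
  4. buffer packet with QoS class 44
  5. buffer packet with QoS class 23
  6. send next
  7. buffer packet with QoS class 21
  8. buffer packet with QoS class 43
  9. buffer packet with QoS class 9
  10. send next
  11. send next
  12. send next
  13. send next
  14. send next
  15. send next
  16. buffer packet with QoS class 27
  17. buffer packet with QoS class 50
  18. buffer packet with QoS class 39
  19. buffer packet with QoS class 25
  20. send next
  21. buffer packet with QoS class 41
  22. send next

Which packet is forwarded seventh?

19

insert 35 → {35}
insert 42 → {42, 35}
insert 19 → {42, 35, 19}
insert 44 → {44, 42, 35, 19}
insert 23 → {44, 42, 35, 23, 19}
send next → 44; now {42, 35, 23, 19}
insert 21 → {42, 35, 23, 21, 19}
insert 43 → {43, 42, 35, 23, 21, 19}
insert 9 → {43, 42, 35, 23, 21, 19, 9}
send next → 43; now {42, 35, 23, 21, 19, 9}
send next → 42; now {35, 23, 21, 19, 9}
send next → 35; now {23, 21, 19, 9}
send next → 23; now {21, 19, 9}
send next → 21; now {19, 9}
send next → 19; now {9}
insert 27 → {27, 9}
insert 50 → {50, 27, 9}
insert 39 → {50, 39, 27, 9}
insert 25 → {50, 39, 27, 25, 9}
send next → 50; now {39, 27, 25, 9}
insert 41 → {41, 39, 27, 25, 9}
send next → 41; now {39, 27, 25, 9}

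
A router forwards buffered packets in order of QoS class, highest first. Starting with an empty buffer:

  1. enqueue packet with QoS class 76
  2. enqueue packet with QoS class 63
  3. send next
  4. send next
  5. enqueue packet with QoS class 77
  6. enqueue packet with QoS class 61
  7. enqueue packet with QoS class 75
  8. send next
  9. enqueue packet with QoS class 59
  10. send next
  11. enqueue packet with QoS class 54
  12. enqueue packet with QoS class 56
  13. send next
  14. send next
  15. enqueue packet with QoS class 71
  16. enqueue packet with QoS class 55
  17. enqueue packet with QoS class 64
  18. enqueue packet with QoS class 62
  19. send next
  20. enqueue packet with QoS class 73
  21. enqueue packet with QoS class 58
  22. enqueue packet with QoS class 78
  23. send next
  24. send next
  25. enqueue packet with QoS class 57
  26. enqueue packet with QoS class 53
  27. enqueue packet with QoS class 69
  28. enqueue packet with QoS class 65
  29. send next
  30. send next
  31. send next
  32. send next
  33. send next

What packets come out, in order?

76 → 63 → 77 → 75 → 61 → 59 → 71 → 78 → 73 → 69 → 65 → 64 → 62 → 58

insert 76 → {76}
insert 63 → {76, 63}
send next → 76; now {63}
send next → 63; now {}
insert 77 → {77}
insert 61 → {77, 61}
insert 75 → {77, 75, 61}
send next → 77; now {75, 61}
insert 59 → {75, 61, 59}
send next → 75; now {61, 59}
insert 54 → {61, 59, 54}
insert 56 → {61, 59, 56, 54}
send next → 61; now {59, 56, 54}
send next → 59; now {56, 54}
insert 71 → {71, 56, 54}
insert 55 → {71, 56, 55, 54}
insert 64 → {71, 64, 56, 55, 54}
insert 62 → {71, 64, 62, 56, 55, 54}
send next → 71; now {64, 62, 56, 55, 54}
insert 73 → {73, 64, 62, 56, 55, 54}
insert 58 → {73, 64, 62, 58, 56, 55, 54}
insert 78 → {78, 73, 64, 62, 58, 56, 55, 54}
send next → 78; now {73, 64, 62, 58, 56, 55, 54}
send next → 73; now {64, 62, 58, 56, 55, 54}
insert 57 → {64, 62, 58, 57, 56, 55, 54}
insert 53 → {64, 62, 58, 57, 56, 55, 54, 53}
insert 69 → {69, 64, 62, 58, 57, 56, 55, 54, 53}
insert 65 → {69, 65, 64, 62, 58, 57, 56, 55, 54, 53}
send next → 69; now {65, 64, 62, 58, 57, 56, 55, 54, 53}
send next → 65; now {64, 62, 58, 57, 56, 55, 54, 53}
send next → 64; now {62, 58, 57, 56, 55, 54, 53}
send next → 62; now {58, 57, 56, 55, 54, 53}
send next → 58; now {57, 56, 55, 54, 53}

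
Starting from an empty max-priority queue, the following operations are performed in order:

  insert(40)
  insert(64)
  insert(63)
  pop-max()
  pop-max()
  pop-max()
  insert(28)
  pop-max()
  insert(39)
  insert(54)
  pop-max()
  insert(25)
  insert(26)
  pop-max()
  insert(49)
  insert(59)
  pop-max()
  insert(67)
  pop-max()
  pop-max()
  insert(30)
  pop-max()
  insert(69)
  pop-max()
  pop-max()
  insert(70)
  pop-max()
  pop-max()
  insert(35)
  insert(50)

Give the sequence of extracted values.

64 → 63 → 40 → 28 → 54 → 39 → 59 → 67 → 49 → 30 → 69 → 26 → 70 → 25

insert 40 → {40}
insert 64 → {64, 40}
insert 63 → {64, 63, 40}
pop-max → 64; now {63, 40}
pop-max → 63; now {40}
pop-max → 40; now {}
insert 28 → {28}
pop-max → 28; now {}
insert 39 → {39}
insert 54 → {54, 39}
pop-max → 54; now {39}
insert 25 → {39, 25}
insert 26 → {39, 26, 25}
pop-max → 39; now {26, 25}
insert 49 → {49, 26, 25}
insert 59 → {59, 49, 26, 25}
pop-max → 59; now {49, 26, 25}
insert 67 → {67, 49, 26, 25}
pop-max → 67; now {49, 26, 25}
pop-max → 49; now {26, 25}
insert 30 → {30, 26, 25}
pop-max → 30; now {26, 25}
insert 69 → {69, 26, 25}
pop-max → 69; now {26, 25}
pop-max → 26; now {25}
insert 70 → {70, 25}
pop-max → 70; now {25}
pop-max → 25; now {}
insert 35 → {35}
insert 50 → {50, 35}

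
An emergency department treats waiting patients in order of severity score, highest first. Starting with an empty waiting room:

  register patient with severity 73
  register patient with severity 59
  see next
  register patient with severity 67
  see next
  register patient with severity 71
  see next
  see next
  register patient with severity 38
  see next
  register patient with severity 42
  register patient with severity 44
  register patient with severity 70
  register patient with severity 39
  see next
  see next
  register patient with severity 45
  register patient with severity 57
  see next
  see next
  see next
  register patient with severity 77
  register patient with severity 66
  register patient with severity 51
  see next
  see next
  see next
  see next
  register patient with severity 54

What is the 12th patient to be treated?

66

insert 73 → {73}
insert 59 → {73, 59}
see next → 73; now {59}
insert 67 → {67, 59}
see next → 67; now {59}
insert 71 → {71, 59}
see next → 71; now {59}
see next → 59; now {}
insert 38 → {38}
see next → 38; now {}
insert 42 → {42}
insert 44 → {44, 42}
insert 70 → {70, 44, 42}
insert 39 → {70, 44, 42, 39}
see next → 70; now {44, 42, 39}
see next → 44; now {42, 39}
insert 45 → {45, 42, 39}
insert 57 → {57, 45, 42, 39}
see next → 57; now {45, 42, 39}
see next → 45; now {42, 39}
see next → 42; now {39}
insert 77 → {77, 39}
insert 66 → {77, 66, 39}
insert 51 → {77, 66, 51, 39}
see next → 77; now {66, 51, 39}
see next → 66; now {51, 39}
see next → 51; now {39}
see next → 39; now {}
insert 54 → {54}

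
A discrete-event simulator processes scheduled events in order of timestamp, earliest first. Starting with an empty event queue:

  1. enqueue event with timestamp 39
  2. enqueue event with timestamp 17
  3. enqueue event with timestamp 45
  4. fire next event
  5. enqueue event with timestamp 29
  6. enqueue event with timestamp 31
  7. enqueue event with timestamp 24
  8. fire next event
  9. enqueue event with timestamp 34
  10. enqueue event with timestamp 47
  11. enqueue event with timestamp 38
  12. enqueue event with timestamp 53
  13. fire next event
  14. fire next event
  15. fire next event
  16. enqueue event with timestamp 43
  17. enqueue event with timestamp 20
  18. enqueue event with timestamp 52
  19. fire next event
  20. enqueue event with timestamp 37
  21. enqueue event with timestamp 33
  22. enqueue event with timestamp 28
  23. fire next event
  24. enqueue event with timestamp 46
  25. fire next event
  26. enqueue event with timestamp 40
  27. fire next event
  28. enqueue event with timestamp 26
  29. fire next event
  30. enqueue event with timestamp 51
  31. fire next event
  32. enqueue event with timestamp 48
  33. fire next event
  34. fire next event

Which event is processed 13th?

40

insert 39 → {39}
insert 17 → {17, 39}
insert 45 → {17, 39, 45}
fire next event → 17; now {39, 45}
insert 29 → {29, 39, 45}
insert 31 → {29, 31, 39, 45}
insert 24 → {24, 29, 31, 39, 45}
fire next event → 24; now {29, 31, 39, 45}
insert 34 → {29, 31, 34, 39, 45}
insert 47 → {29, 31, 34, 39, 45, 47}
insert 38 → {29, 31, 34, 38, 39, 45, 47}
insert 53 → {29, 31, 34, 38, 39, 45, 47, 53}
fire next event → 29; now {31, 34, 38, 39, 45, 47, 53}
fire next event → 31; now {34, 38, 39, 45, 47, 53}
fire next event → 34; now {38, 39, 45, 47, 53}
insert 43 → {38, 39, 43, 45, 47, 53}
insert 20 → {20, 38, 39, 43, 45, 47, 53}
insert 52 → {20, 38, 39, 43, 45, 47, 52, 53}
fire next event → 20; now {38, 39, 43, 45, 47, 52, 53}
insert 37 → {37, 38, 39, 43, 45, 47, 52, 53}
insert 33 → {33, 37, 38, 39, 43, 45, 47, 52, 53}
insert 28 → {28, 33, 37, 38, 39, 43, 45, 47, 52, 53}
fire next event → 28; now {33, 37, 38, 39, 43, 45, 47, 52, 53}
insert 46 → {33, 37, 38, 39, 43, 45, 46, 47, 52, 53}
fire next event → 33; now {37, 38, 39, 43, 45, 46, 47, 52, 53}
insert 40 → {37, 38, 39, 40, 43, 45, 46, 47, 52, 53}
fire next event → 37; now {38, 39, 40, 43, 45, 46, 47, 52, 53}
insert 26 → {26, 38, 39, 40, 43, 45, 46, 47, 52, 53}
fire next event → 26; now {38, 39, 40, 43, 45, 46, 47, 52, 53}
insert 51 → {38, 39, 40, 43, 45, 46, 47, 51, 52, 53}
fire next event → 38; now {39, 40, 43, 45, 46, 47, 51, 52, 53}
insert 48 → {39, 40, 43, 45, 46, 47, 48, 51, 52, 53}
fire next event → 39; now {40, 43, 45, 46, 47, 48, 51, 52, 53}
fire next event → 40; now {43, 45, 46, 47, 48, 51, 52, 53}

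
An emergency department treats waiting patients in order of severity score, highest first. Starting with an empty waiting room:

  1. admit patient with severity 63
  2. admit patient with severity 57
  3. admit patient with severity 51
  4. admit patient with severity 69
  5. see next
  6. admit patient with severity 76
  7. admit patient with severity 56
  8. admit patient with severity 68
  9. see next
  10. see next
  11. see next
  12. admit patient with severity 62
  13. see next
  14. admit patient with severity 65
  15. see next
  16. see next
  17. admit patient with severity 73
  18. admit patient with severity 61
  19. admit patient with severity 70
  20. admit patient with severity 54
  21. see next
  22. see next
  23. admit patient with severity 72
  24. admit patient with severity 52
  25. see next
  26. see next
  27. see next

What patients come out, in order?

[69, 76, 68, 63, 62, 65, 57, 73, 70, 72, 61, 56]

insert 63 → {63}
insert 57 → {63, 57}
insert 51 → {63, 57, 51}
insert 69 → {69, 63, 57, 51}
see next → 69; now {63, 57, 51}
insert 76 → {76, 63, 57, 51}
insert 56 → {76, 63, 57, 56, 51}
insert 68 → {76, 68, 63, 57, 56, 51}
see next → 76; now {68, 63, 57, 56, 51}
see next → 68; now {63, 57, 56, 51}
see next → 63; now {57, 56, 51}
insert 62 → {62, 57, 56, 51}
see next → 62; now {57, 56, 51}
insert 65 → {65, 57, 56, 51}
see next → 65; now {57, 56, 51}
see next → 57; now {56, 51}
insert 73 → {73, 56, 51}
insert 61 → {73, 61, 56, 51}
insert 70 → {73, 70, 61, 56, 51}
insert 54 → {73, 70, 61, 56, 54, 51}
see next → 73; now {70, 61, 56, 54, 51}
see next → 70; now {61, 56, 54, 51}
insert 72 → {72, 61, 56, 54, 51}
insert 52 → {72, 61, 56, 54, 52, 51}
see next → 72; now {61, 56, 54, 52, 51}
see next → 61; now {56, 54, 52, 51}
see next → 56; now {54, 52, 51}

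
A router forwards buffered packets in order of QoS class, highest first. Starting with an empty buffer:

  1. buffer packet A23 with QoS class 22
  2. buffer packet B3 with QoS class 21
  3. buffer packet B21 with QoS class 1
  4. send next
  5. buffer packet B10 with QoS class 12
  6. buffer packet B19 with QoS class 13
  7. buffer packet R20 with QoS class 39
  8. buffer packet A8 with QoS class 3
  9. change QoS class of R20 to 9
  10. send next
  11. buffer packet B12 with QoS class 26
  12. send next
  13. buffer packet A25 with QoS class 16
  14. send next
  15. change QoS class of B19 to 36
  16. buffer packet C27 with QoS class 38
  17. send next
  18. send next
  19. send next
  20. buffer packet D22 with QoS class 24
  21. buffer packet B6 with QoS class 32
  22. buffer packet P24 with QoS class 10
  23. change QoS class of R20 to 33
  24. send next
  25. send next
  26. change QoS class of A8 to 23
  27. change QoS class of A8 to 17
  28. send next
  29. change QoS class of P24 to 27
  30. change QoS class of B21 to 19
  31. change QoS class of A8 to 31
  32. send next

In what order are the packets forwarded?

add A23 (QoS class 22) → {A23:22}
add B3 (QoS class 21) → {A23:22, B3:21}
add B21 (QoS class 1) → {A23:22, B3:21, B21:1}
send next → A23; now {B3:21, B21:1}
add B10 (QoS class 12) → {B3:21, B10:12, B21:1}
add B19 (QoS class 13) → {B3:21, B19:13, B10:12, B21:1}
add R20 (QoS class 39) → {R20:39, B3:21, B19:13, B10:12, B21:1}
add A8 (QoS class 3) → {R20:39, B3:21, B19:13, B10:12, A8:3, B21:1}
update R20 to QoS class 9 → {B3:21, B19:13, B10:12, R20:9, A8:3, B21:1}
send next → B3; now {B19:13, B10:12, R20:9, A8:3, B21:1}
add B12 (QoS class 26) → {B12:26, B19:13, B10:12, R20:9, A8:3, B21:1}
send next → B12; now {B19:13, B10:12, R20:9, A8:3, B21:1}
add A25 (QoS class 16) → {A25:16, B19:13, B10:12, R20:9, A8:3, B21:1}
send next → A25; now {B19:13, B10:12, R20:9, A8:3, B21:1}
update B19 to QoS class 36 → {B19:36, B10:12, R20:9, A8:3, B21:1}
add C27 (QoS class 38) → {C27:38, B19:36, B10:12, R20:9, A8:3, B21:1}
send next → C27; now {B19:36, B10:12, R20:9, A8:3, B21:1}
send next → B19; now {B10:12, R20:9, A8:3, B21:1}
send next → B10; now {R20:9, A8:3, B21:1}
add D22 (QoS class 24) → {D22:24, R20:9, A8:3, B21:1}
add B6 (QoS class 32) → {B6:32, D22:24, R20:9, A8:3, B21:1}
add P24 (QoS class 10) → {B6:32, D22:24, P24:10, R20:9, A8:3, B21:1}
update R20 to QoS class 33 → {R20:33, B6:32, D22:24, P24:10, A8:3, B21:1}
send next → R20; now {B6:32, D22:24, P24:10, A8:3, B21:1}
send next → B6; now {D22:24, P24:10, A8:3, B21:1}
update A8 to QoS class 23 → {D22:24, A8:23, P24:10, B21:1}
update A8 to QoS class 17 → {D22:24, A8:17, P24:10, B21:1}
send next → D22; now {A8:17, P24:10, B21:1}
update P24 to QoS class 27 → {P24:27, A8:17, B21:1}
update B21 to QoS class 19 → {P24:27, B21:19, A8:17}
update A8 to QoS class 31 → {A8:31, P24:27, B21:19}
send next → A8; now {P24:27, B21:19}

[A23, B3, B12, A25, C27, B19, B10, R20, B6, D22, A8]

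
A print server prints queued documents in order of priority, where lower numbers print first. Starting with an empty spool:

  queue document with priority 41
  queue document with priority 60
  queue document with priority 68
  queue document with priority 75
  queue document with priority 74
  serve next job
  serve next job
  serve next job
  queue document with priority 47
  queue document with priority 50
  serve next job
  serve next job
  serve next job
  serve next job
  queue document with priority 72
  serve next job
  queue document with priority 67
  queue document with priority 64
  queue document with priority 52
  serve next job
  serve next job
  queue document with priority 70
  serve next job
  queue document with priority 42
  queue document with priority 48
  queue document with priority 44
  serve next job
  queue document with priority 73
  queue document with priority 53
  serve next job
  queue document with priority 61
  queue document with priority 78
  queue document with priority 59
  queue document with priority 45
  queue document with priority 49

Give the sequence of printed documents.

[41, 60, 68, 47, 50, 74, 75, 72, 52, 64, 67, 42, 44]

insert 41 → {41}
insert 60 → {41, 60}
insert 68 → {41, 60, 68}
insert 75 → {41, 60, 68, 75}
insert 74 → {41, 60, 68, 74, 75}
serve next job → 41; now {60, 68, 74, 75}
serve next job → 60; now {68, 74, 75}
serve next job → 68; now {74, 75}
insert 47 → {47, 74, 75}
insert 50 → {47, 50, 74, 75}
serve next job → 47; now {50, 74, 75}
serve next job → 50; now {74, 75}
serve next job → 74; now {75}
serve next job → 75; now {}
insert 72 → {72}
serve next job → 72; now {}
insert 67 → {67}
insert 64 → {64, 67}
insert 52 → {52, 64, 67}
serve next job → 52; now {64, 67}
serve next job → 64; now {67}
insert 70 → {67, 70}
serve next job → 67; now {70}
insert 42 → {42, 70}
insert 48 → {42, 48, 70}
insert 44 → {42, 44, 48, 70}
serve next job → 42; now {44, 48, 70}
insert 73 → {44, 48, 70, 73}
insert 53 → {44, 48, 53, 70, 73}
serve next job → 44; now {48, 53, 70, 73}
insert 61 → {48, 53, 61, 70, 73}
insert 78 → {48, 53, 61, 70, 73, 78}
insert 59 → {48, 53, 59, 61, 70, 73, 78}
insert 45 → {45, 48, 53, 59, 61, 70, 73, 78}
insert 49 → {45, 48, 49, 53, 59, 61, 70, 73, 78}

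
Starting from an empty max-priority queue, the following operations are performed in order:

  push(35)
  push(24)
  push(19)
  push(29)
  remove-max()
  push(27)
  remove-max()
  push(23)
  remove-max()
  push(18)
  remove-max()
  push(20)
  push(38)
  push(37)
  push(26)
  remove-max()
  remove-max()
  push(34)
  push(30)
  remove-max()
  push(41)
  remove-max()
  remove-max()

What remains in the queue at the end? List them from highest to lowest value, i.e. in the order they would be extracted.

26, 23, 20, 19, 18

insert 35 → {35}
insert 24 → {35, 24}
insert 19 → {35, 24, 19}
insert 29 → {35, 29, 24, 19}
remove-max → 35; now {29, 24, 19}
insert 27 → {29, 27, 24, 19}
remove-max → 29; now {27, 24, 19}
insert 23 → {27, 24, 23, 19}
remove-max → 27; now {24, 23, 19}
insert 18 → {24, 23, 19, 18}
remove-max → 24; now {23, 19, 18}
insert 20 → {23, 20, 19, 18}
insert 38 → {38, 23, 20, 19, 18}
insert 37 → {38, 37, 23, 20, 19, 18}
insert 26 → {38, 37, 26, 23, 20, 19, 18}
remove-max → 38; now {37, 26, 23, 20, 19, 18}
remove-max → 37; now {26, 23, 20, 19, 18}
insert 34 → {34, 26, 23, 20, 19, 18}
insert 30 → {34, 30, 26, 23, 20, 19, 18}
remove-max → 34; now {30, 26, 23, 20, 19, 18}
insert 41 → {41, 30, 26, 23, 20, 19, 18}
remove-max → 41; now {30, 26, 23, 20, 19, 18}
remove-max → 30; now {26, 23, 20, 19, 18}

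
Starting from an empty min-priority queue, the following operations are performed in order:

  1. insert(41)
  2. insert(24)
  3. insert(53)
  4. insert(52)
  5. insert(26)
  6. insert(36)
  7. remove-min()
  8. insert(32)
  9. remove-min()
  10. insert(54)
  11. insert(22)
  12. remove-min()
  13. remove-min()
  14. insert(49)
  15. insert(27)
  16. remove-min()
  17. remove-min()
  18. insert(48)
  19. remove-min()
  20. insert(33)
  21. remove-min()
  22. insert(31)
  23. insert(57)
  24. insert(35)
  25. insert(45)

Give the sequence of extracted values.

insert 41 → {41}
insert 24 → {24, 41}
insert 53 → {24, 41, 53}
insert 52 → {24, 41, 52, 53}
insert 26 → {24, 26, 41, 52, 53}
insert 36 → {24, 26, 36, 41, 52, 53}
remove-min → 24; now {26, 36, 41, 52, 53}
insert 32 → {26, 32, 36, 41, 52, 53}
remove-min → 26; now {32, 36, 41, 52, 53}
insert 54 → {32, 36, 41, 52, 53, 54}
insert 22 → {22, 32, 36, 41, 52, 53, 54}
remove-min → 22; now {32, 36, 41, 52, 53, 54}
remove-min → 32; now {36, 41, 52, 53, 54}
insert 49 → {36, 41, 49, 52, 53, 54}
insert 27 → {27, 36, 41, 49, 52, 53, 54}
remove-min → 27; now {36, 41, 49, 52, 53, 54}
remove-min → 36; now {41, 49, 52, 53, 54}
insert 48 → {41, 48, 49, 52, 53, 54}
remove-min → 41; now {48, 49, 52, 53, 54}
insert 33 → {33, 48, 49, 52, 53, 54}
remove-min → 33; now {48, 49, 52, 53, 54}
insert 31 → {31, 48, 49, 52, 53, 54}
insert 57 → {31, 48, 49, 52, 53, 54, 57}
insert 35 → {31, 35, 48, 49, 52, 53, 54, 57}
insert 45 → {31, 35, 45, 48, 49, 52, 53, 54, 57}

24 → 26 → 22 → 32 → 27 → 36 → 41 → 33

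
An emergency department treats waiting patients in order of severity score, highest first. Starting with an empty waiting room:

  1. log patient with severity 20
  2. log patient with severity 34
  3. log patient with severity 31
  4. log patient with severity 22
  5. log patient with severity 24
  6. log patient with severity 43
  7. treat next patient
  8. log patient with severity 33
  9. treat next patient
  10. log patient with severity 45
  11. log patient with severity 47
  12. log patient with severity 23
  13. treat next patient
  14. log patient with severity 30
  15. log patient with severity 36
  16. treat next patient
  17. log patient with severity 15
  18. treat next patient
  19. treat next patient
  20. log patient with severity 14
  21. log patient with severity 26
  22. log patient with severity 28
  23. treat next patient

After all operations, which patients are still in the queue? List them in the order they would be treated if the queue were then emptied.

30, 28, 26, 24, 23, 22, 20, 15, 14

insert 20 → {20}
insert 34 → {34, 20}
insert 31 → {34, 31, 20}
insert 22 → {34, 31, 22, 20}
insert 24 → {34, 31, 24, 22, 20}
insert 43 → {43, 34, 31, 24, 22, 20}
treat next patient → 43; now {34, 31, 24, 22, 20}
insert 33 → {34, 33, 31, 24, 22, 20}
treat next patient → 34; now {33, 31, 24, 22, 20}
insert 45 → {45, 33, 31, 24, 22, 20}
insert 47 → {47, 45, 33, 31, 24, 22, 20}
insert 23 → {47, 45, 33, 31, 24, 23, 22, 20}
treat next patient → 47; now {45, 33, 31, 24, 23, 22, 20}
insert 30 → {45, 33, 31, 30, 24, 23, 22, 20}
insert 36 → {45, 36, 33, 31, 30, 24, 23, 22, 20}
treat next patient → 45; now {36, 33, 31, 30, 24, 23, 22, 20}
insert 15 → {36, 33, 31, 30, 24, 23, 22, 20, 15}
treat next patient → 36; now {33, 31, 30, 24, 23, 22, 20, 15}
treat next patient → 33; now {31, 30, 24, 23, 22, 20, 15}
insert 14 → {31, 30, 24, 23, 22, 20, 15, 14}
insert 26 → {31, 30, 26, 24, 23, 22, 20, 15, 14}
insert 28 → {31, 30, 28, 26, 24, 23, 22, 20, 15, 14}
treat next patient → 31; now {30, 28, 26, 24, 23, 22, 20, 15, 14}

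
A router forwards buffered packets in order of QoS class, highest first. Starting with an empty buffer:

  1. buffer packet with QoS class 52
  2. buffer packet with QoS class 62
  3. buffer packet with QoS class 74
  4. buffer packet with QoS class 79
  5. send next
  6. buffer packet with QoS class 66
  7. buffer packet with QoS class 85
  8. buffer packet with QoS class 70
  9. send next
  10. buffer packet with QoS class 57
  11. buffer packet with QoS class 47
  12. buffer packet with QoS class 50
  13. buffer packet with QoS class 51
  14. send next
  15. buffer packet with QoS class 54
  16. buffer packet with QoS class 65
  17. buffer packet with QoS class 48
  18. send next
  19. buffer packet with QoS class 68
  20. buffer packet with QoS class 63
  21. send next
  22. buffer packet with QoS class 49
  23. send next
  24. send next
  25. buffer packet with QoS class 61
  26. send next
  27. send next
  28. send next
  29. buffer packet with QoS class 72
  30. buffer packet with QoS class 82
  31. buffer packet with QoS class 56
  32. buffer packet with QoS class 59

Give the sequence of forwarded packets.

insert 52 → {52}
insert 62 → {62, 52}
insert 74 → {74, 62, 52}
insert 79 → {79, 74, 62, 52}
send next → 79; now {74, 62, 52}
insert 66 → {74, 66, 62, 52}
insert 85 → {85, 74, 66, 62, 52}
insert 70 → {85, 74, 70, 66, 62, 52}
send next → 85; now {74, 70, 66, 62, 52}
insert 57 → {74, 70, 66, 62, 57, 52}
insert 47 → {74, 70, 66, 62, 57, 52, 47}
insert 50 → {74, 70, 66, 62, 57, 52, 50, 47}
insert 51 → {74, 70, 66, 62, 57, 52, 51, 50, 47}
send next → 74; now {70, 66, 62, 57, 52, 51, 50, 47}
insert 54 → {70, 66, 62, 57, 54, 52, 51, 50, 47}
insert 65 → {70, 66, 65, 62, 57, 54, 52, 51, 50, 47}
insert 48 → {70, 66, 65, 62, 57, 54, 52, 51, 50, 48, 47}
send next → 70; now {66, 65, 62, 57, 54, 52, 51, 50, 48, 47}
insert 68 → {68, 66, 65, 62, 57, 54, 52, 51, 50, 48, 47}
insert 63 → {68, 66, 65, 63, 62, 57, 54, 52, 51, 50, 48, 47}
send next → 68; now {66, 65, 63, 62, 57, 54, 52, 51, 50, 48, 47}
insert 49 → {66, 65, 63, 62, 57, 54, 52, 51, 50, 49, 48, 47}
send next → 66; now {65, 63, 62, 57, 54, 52, 51, 50, 49, 48, 47}
send next → 65; now {63, 62, 57, 54, 52, 51, 50, 49, 48, 47}
insert 61 → {63, 62, 61, 57, 54, 52, 51, 50, 49, 48, 47}
send next → 63; now {62, 61, 57, 54, 52, 51, 50, 49, 48, 47}
send next → 62; now {61, 57, 54, 52, 51, 50, 49, 48, 47}
send next → 61; now {57, 54, 52, 51, 50, 49, 48, 47}
insert 72 → {72, 57, 54, 52, 51, 50, 49, 48, 47}
insert 82 → {82, 72, 57, 54, 52, 51, 50, 49, 48, 47}
insert 56 → {82, 72, 57, 56, 54, 52, 51, 50, 49, 48, 47}
insert 59 → {82, 72, 59, 57, 56, 54, 52, 51, 50, 49, 48, 47}

[79, 85, 74, 70, 68, 66, 65, 63, 62, 61]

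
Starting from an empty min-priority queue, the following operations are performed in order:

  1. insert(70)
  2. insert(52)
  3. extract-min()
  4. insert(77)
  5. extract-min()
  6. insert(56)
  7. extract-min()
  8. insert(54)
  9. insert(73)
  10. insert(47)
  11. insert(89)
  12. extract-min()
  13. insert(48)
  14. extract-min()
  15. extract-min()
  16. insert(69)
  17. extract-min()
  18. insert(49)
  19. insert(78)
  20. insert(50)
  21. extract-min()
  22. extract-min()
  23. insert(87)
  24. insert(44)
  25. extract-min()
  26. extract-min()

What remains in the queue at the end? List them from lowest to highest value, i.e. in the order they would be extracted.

[77, 78, 87, 89]

insert 70 → {70}
insert 52 → {52, 70}
extract-min → 52; now {70}
insert 77 → {70, 77}
extract-min → 70; now {77}
insert 56 → {56, 77}
extract-min → 56; now {77}
insert 54 → {54, 77}
insert 73 → {54, 73, 77}
insert 47 → {47, 54, 73, 77}
insert 89 → {47, 54, 73, 77, 89}
extract-min → 47; now {54, 73, 77, 89}
insert 48 → {48, 54, 73, 77, 89}
extract-min → 48; now {54, 73, 77, 89}
extract-min → 54; now {73, 77, 89}
insert 69 → {69, 73, 77, 89}
extract-min → 69; now {73, 77, 89}
insert 49 → {49, 73, 77, 89}
insert 78 → {49, 73, 77, 78, 89}
insert 50 → {49, 50, 73, 77, 78, 89}
extract-min → 49; now {50, 73, 77, 78, 89}
extract-min → 50; now {73, 77, 78, 89}
insert 87 → {73, 77, 78, 87, 89}
insert 44 → {44, 73, 77, 78, 87, 89}
extract-min → 44; now {73, 77, 78, 87, 89}
extract-min → 73; now {77, 78, 87, 89}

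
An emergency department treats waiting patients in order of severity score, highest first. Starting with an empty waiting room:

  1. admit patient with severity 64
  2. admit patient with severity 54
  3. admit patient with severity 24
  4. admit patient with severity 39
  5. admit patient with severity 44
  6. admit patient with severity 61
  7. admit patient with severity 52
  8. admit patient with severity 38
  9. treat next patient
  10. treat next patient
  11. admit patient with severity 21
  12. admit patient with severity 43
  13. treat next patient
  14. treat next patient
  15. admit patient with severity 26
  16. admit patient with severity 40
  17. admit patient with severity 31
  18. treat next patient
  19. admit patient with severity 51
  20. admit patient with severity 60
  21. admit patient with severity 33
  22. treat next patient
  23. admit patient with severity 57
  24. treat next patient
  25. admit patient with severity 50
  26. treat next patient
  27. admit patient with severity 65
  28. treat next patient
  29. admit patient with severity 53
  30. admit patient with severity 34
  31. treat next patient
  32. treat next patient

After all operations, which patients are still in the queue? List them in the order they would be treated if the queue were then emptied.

43 → 40 → 39 → 38 → 34 → 33 → 31 → 26 → 24 → 21

insert 64 → {64}
insert 54 → {64, 54}
insert 24 → {64, 54, 24}
insert 39 → {64, 54, 39, 24}
insert 44 → {64, 54, 44, 39, 24}
insert 61 → {64, 61, 54, 44, 39, 24}
insert 52 → {64, 61, 54, 52, 44, 39, 24}
insert 38 → {64, 61, 54, 52, 44, 39, 38, 24}
treat next patient → 64; now {61, 54, 52, 44, 39, 38, 24}
treat next patient → 61; now {54, 52, 44, 39, 38, 24}
insert 21 → {54, 52, 44, 39, 38, 24, 21}
insert 43 → {54, 52, 44, 43, 39, 38, 24, 21}
treat next patient → 54; now {52, 44, 43, 39, 38, 24, 21}
treat next patient → 52; now {44, 43, 39, 38, 24, 21}
insert 26 → {44, 43, 39, 38, 26, 24, 21}
insert 40 → {44, 43, 40, 39, 38, 26, 24, 21}
insert 31 → {44, 43, 40, 39, 38, 31, 26, 24, 21}
treat next patient → 44; now {43, 40, 39, 38, 31, 26, 24, 21}
insert 51 → {51, 43, 40, 39, 38, 31, 26, 24, 21}
insert 60 → {60, 51, 43, 40, 39, 38, 31, 26, 24, 21}
insert 33 → {60, 51, 43, 40, 39, 38, 33, 31, 26, 24, 21}
treat next patient → 60; now {51, 43, 40, 39, 38, 33, 31, 26, 24, 21}
insert 57 → {57, 51, 43, 40, 39, 38, 33, 31, 26, 24, 21}
treat next patient → 57; now {51, 43, 40, 39, 38, 33, 31, 26, 24, 21}
insert 50 → {51, 50, 43, 40, 39, 38, 33, 31, 26, 24, 21}
treat next patient → 51; now {50, 43, 40, 39, 38, 33, 31, 26, 24, 21}
insert 65 → {65, 50, 43, 40, 39, 38, 33, 31, 26, 24, 21}
treat next patient → 65; now {50, 43, 40, 39, 38, 33, 31, 26, 24, 21}
insert 53 → {53, 50, 43, 40, 39, 38, 33, 31, 26, 24, 21}
insert 34 → {53, 50, 43, 40, 39, 38, 34, 33, 31, 26, 24, 21}
treat next patient → 53; now {50, 43, 40, 39, 38, 34, 33, 31, 26, 24, 21}
treat next patient → 50; now {43, 40, 39, 38, 34, 33, 31, 26, 24, 21}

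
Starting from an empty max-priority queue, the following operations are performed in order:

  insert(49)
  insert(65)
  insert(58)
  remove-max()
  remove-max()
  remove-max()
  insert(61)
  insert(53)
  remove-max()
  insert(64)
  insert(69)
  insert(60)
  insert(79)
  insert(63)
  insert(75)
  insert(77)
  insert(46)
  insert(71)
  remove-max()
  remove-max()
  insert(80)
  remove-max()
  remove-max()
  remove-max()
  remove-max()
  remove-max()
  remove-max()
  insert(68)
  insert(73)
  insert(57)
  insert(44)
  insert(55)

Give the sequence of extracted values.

insert 49 → {49}
insert 65 → {65, 49}
insert 58 → {65, 58, 49}
remove-max → 65; now {58, 49}
remove-max → 58; now {49}
remove-max → 49; now {}
insert 61 → {61}
insert 53 → {61, 53}
remove-max → 61; now {53}
insert 64 → {64, 53}
insert 69 → {69, 64, 53}
insert 60 → {69, 64, 60, 53}
insert 79 → {79, 69, 64, 60, 53}
insert 63 → {79, 69, 64, 63, 60, 53}
insert 75 → {79, 75, 69, 64, 63, 60, 53}
insert 77 → {79, 77, 75, 69, 64, 63, 60, 53}
insert 46 → {79, 77, 75, 69, 64, 63, 60, 53, 46}
insert 71 → {79, 77, 75, 71, 69, 64, 63, 60, 53, 46}
remove-max → 79; now {77, 75, 71, 69, 64, 63, 60, 53, 46}
remove-max → 77; now {75, 71, 69, 64, 63, 60, 53, 46}
insert 80 → {80, 75, 71, 69, 64, 63, 60, 53, 46}
remove-max → 80; now {75, 71, 69, 64, 63, 60, 53, 46}
remove-max → 75; now {71, 69, 64, 63, 60, 53, 46}
remove-max → 71; now {69, 64, 63, 60, 53, 46}
remove-max → 69; now {64, 63, 60, 53, 46}
remove-max → 64; now {63, 60, 53, 46}
remove-max → 63; now {60, 53, 46}
insert 68 → {68, 60, 53, 46}
insert 73 → {73, 68, 60, 53, 46}
insert 57 → {73, 68, 60, 57, 53, 46}
insert 44 → {73, 68, 60, 57, 53, 46, 44}
insert 55 → {73, 68, 60, 57, 55, 53, 46, 44}

65, 58, 49, 61, 79, 77, 80, 75, 71, 69, 64, 63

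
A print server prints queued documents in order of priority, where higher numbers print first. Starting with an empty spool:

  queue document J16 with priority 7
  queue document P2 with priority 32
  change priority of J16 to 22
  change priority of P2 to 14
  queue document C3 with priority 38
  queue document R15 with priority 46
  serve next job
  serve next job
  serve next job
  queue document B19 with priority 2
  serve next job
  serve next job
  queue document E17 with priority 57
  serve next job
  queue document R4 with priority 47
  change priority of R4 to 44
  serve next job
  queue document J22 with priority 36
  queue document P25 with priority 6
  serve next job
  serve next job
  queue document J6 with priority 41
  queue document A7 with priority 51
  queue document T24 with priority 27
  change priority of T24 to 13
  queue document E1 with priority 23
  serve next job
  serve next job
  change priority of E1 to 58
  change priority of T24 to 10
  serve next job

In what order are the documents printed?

R15, C3, J16, P2, B19, E17, R4, J22, P25, A7, J6, E1

add J16 (priority 7) → {J16:7}
add P2 (priority 32) → {P2:32, J16:7}
update J16 to priority 22 → {P2:32, J16:22}
update P2 to priority 14 → {J16:22, P2:14}
add C3 (priority 38) → {C3:38, J16:22, P2:14}
add R15 (priority 46) → {R15:46, C3:38, J16:22, P2:14}
serve next job → R15; now {C3:38, J16:22, P2:14}
serve next job → C3; now {J16:22, P2:14}
serve next job → J16; now {P2:14}
add B19 (priority 2) → {P2:14, B19:2}
serve next job → P2; now {B19:2}
serve next job → B19; now {}
add E17 (priority 57) → {E17:57}
serve next job → E17; now {}
add R4 (priority 47) → {R4:47}
update R4 to priority 44 → {R4:44}
serve next job → R4; now {}
add J22 (priority 36) → {J22:36}
add P25 (priority 6) → {J22:36, P25:6}
serve next job → J22; now {P25:6}
serve next job → P25; now {}
add J6 (priority 41) → {J6:41}
add A7 (priority 51) → {A7:51, J6:41}
add T24 (priority 27) → {A7:51, J6:41, T24:27}
update T24 to priority 13 → {A7:51, J6:41, T24:13}
add E1 (priority 23) → {A7:51, J6:41, E1:23, T24:13}
serve next job → A7; now {J6:41, E1:23, T24:13}
serve next job → J6; now {E1:23, T24:13}
update E1 to priority 58 → {E1:58, T24:13}
update T24 to priority 10 → {E1:58, T24:10}
serve next job → E1; now {T24:10}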